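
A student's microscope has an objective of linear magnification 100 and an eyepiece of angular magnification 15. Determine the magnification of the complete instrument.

The overall magnification of a compound microscope is the product of the objective and eyepiece magnifications:
M = M_obj x M_eye = 100 x 15 = 1500.

1500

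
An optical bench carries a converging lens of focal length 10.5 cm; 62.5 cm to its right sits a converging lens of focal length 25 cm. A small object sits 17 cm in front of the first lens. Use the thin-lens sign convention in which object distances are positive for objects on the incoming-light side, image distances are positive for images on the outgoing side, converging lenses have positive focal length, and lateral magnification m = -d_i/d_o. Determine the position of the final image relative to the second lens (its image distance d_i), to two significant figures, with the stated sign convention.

87 cm

Lens 1: 1/d_i1 = 1/f_1 - 1/d_o1 = 1/10.5 - 1/17 = 0.03641 cm^-1, so d_i1 = 27.462 cm.
Object distance for lens 2: d_o2 = 62.5 - 27.462 = 35.038 cm.
Lens 2: 1/d_i2 = 1/f_2 - 1/d_o2 = 1/25 - 1/(35.038) = 0.01146 cm^-1, so d_i2 = 87.261 cm.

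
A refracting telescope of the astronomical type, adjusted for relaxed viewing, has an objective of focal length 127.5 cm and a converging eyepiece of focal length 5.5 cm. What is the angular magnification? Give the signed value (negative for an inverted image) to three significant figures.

M = -f_obj/f_eye = -127.5/(5.5) = -23.182.

-23.2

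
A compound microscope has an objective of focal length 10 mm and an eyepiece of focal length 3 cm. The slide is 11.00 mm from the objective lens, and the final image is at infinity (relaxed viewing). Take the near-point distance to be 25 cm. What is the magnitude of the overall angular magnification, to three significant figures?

83.3

Convert to cm: f_obj = 10 mm = 1 cm; d_o = 11.00 mm = 1.10 cm.
Objective: 1/d_i = 1/f_obj - 1/d_o = 1/1 - 1/1.10 = 0.09091 cm^-1, so d_i = 11.000 cm.
m_obj = -d_i/d_o = -11.000/1.10 = -10.000.
Eyepiece angular magnification (image at infinity): M_eye = D/f_e = 25/3 = 8.333.
Overall M = m_obj x M_eye = (-10.000)(8.333) = -83.33.
|M| = 83.33.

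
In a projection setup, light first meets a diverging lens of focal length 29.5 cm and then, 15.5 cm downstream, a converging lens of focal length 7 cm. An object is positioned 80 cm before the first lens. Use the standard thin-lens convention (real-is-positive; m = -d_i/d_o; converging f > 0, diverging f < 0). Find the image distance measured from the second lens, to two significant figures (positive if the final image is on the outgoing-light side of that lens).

Lens 1: 1/d_i1 = 1/f_1 - 1/d_o1 = 1/(-29.5) - 1/80 = -0.04640 cm^-1, so d_i1 = -21.553 cm.
With d_i1 < 0 the first image is virtual and lies on the object side; the object distance for lens 2 is d_o2 = 15.5 - (-21.553) = 37.053 cm.
Lens 2: 1/d_i2 = 1/f_2 - 1/d_o2 = 1/7 - 1/(37.053) = 0.11587 cm^-1, so d_i2 = 8.630 cm.

8.6 cm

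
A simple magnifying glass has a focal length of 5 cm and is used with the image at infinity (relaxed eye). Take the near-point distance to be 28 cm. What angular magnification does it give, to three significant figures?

M = D/f = 28/5 = 5.600.

5.60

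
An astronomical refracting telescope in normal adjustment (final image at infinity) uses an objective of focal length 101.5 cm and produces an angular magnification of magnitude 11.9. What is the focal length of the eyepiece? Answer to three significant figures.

|M| = f_obj/f_eye, so f_eye = f_obj/|M| = 101.5/11.9 = 8.529 cm.

8.53 cm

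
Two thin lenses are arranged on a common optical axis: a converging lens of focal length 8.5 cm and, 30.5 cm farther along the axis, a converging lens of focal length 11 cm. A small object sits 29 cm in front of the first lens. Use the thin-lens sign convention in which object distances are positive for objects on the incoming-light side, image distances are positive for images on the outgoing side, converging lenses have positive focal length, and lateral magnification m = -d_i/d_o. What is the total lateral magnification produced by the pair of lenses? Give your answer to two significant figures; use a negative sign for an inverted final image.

0.61

Lens 1: 1/d_i1 = 1/f_1 - 1/d_o1 = 1/8.5 - 1/29 = 0.08316 cm^-1, so d_i1 = 12.024 cm.
m_1 = -(12.024)/29 = -0.4146.
That image sits 18.476 cm in front of the second lens, so d_o2 = 18.476 cm.
Lens 2: 1/d_i2 = 1/f_2 - 1/d_o2 = 1/11 - 1/(18.476) = 0.03678 cm^-1, so d_i2 = 27.186 cm.
m_2 = -(27.186)/(18.476) = -1.4715.
The system's lateral magnification is m_1 m_2 = (-0.4146)(-1.4715) = 0.6101.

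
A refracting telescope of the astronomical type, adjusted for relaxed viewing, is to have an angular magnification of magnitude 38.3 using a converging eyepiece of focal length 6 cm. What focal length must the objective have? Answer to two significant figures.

230 cm

|M| = f_obj/|f_eye|, so f_obj = |M| x |f_eye| = 38.3 x 6 = 229.800 cm.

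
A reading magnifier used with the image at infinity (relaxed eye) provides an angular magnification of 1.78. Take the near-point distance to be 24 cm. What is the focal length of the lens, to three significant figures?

13.5 cm

For the image at infinity, M = D/f.
f = D/M = 24/1.78 = 13.483 cm.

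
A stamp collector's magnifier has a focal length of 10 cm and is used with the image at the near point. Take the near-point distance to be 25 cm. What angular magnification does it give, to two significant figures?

M = 1 + D/f = 1 + 25/10 = 3.500.

3.5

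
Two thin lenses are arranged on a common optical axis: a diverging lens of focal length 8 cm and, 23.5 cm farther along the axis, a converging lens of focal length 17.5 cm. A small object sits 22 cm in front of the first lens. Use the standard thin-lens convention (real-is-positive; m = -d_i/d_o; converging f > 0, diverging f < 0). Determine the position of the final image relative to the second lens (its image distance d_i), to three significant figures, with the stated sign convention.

Lens 1: 1/d_i1 = 1/f_1 - 1/d_o1 = 1/(-8) - 1/22 = -0.17045 cm^-1, so d_i1 = -5.867 cm.
With d_i1 < 0 the first image is virtual and lies on the object side; the object distance for lens 2 is d_o2 = 23.5 - (-5.867) = 29.367 cm.
Lens 2: 1/d_i2 = 1/f_2 - 1/d_o2 = 1/17.5 - 1/(29.367) = 0.02309 cm^-1, so d_i2 = 43.308 cm.

43.3 cm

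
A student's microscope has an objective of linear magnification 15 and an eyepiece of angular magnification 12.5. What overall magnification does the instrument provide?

The overall magnification of a compound microscope is the product of the objective and eyepiece magnifications:
M = M_obj x M_eye = 15 x 12.5 = 187.5.

187.5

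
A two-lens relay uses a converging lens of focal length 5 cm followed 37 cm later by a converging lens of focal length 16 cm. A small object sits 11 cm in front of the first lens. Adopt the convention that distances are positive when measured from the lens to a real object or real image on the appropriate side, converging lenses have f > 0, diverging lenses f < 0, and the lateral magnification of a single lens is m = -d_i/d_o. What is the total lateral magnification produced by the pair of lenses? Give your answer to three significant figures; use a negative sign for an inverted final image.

Applying the thin-lens equation to the first lens, 1/5 = 1/11 + 1/d_i1, which gives d_i1 = 9.167 cm.
Its lateral magnification is m_1 = -d_i1/d_o1 = -(9.167)/11 = -0.8333.
The intermediate image is 9.167 cm to the right of lens 1, so d_o2 = L - d_i1 = 37 - 9.167 = 27.833 cm.
Applying the thin-lens equation again with f_2 = 16 cm and d_o2 = 27.833 cm gives d_i2 = 37.634 cm.
m_2 = -(37.634)/(27.833) = -1.3521.
Overall magnification: m = m_1 m_2 = 1.1268.

1.13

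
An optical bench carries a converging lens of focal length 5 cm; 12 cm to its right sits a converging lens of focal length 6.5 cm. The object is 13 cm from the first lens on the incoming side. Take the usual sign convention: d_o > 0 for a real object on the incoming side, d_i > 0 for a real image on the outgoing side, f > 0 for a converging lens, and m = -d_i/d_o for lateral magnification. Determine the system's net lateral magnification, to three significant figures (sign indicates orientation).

-1.55

First lens: d_i1 = 1/(1/5 - 1/13) = 8.125 cm.
m_1 = -(8.125)/13 = -0.6250.
The intermediate image is 8.125 cm to the right of lens 1, so d_o2 = L - d_i1 = 12 - 8.125 = 3.875 cm.
Second lens: d_i2 = 1/(1/6.5 - 1/(3.875)) = -9.595 cm.
m_2 = -(-9.595)/(3.875) = 2.4762.
Total m = m_1 x m_2 = (-0.6250)(2.4762) = -1.5476.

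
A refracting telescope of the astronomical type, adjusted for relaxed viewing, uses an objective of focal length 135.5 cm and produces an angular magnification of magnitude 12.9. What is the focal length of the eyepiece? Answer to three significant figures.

10.5 cm

|M| = f_obj/f_eye, so f_eye = f_obj/|M| = 135.5/12.9 = 10.504 cm.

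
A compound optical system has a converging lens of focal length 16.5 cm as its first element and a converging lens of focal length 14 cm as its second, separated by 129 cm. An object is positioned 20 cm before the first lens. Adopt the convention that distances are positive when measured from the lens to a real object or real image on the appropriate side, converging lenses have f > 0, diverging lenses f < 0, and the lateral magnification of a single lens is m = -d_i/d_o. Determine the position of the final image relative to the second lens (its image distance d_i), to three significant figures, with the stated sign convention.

23.5 cm

First lens: d_i1 = 1/(1/16.5 - 1/20) = 94.286 cm.
The intermediate image is 94.286 cm to the right of lens 1, so d_o2 = L - d_i1 = 129 - 94.286 = 34.714 cm.
Second lens: d_i2 = 1/(1/14 - 1/(34.714)) = 23.462 cm.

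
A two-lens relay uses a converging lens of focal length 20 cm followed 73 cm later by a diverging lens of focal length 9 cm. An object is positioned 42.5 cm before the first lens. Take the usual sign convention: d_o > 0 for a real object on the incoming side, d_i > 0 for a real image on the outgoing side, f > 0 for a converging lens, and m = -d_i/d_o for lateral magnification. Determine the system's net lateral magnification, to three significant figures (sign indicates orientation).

Applying the thin-lens equation to the first lens, 1/20 = 1/42.5 + 1/d_i1, which gives d_i1 = 37.778 cm.
Its lateral magnification is m_1 = -d_i1/d_o1 = -(37.778)/42.5 = -0.8889.
The intermediate image is 37.778 cm to the right of lens 1, so d_o2 = L - d_i1 = 73 - 37.778 = 35.222 cm.
Applying the thin-lens equation again with f_2 = -9 cm and d_o2 = 35.222 cm gives d_i2 = -7.168 cm.
m_2 = -(-7.168)/(35.222) = 0.2035.
Overall magnification: m = m_1 m_2 = -0.1809.

-0.181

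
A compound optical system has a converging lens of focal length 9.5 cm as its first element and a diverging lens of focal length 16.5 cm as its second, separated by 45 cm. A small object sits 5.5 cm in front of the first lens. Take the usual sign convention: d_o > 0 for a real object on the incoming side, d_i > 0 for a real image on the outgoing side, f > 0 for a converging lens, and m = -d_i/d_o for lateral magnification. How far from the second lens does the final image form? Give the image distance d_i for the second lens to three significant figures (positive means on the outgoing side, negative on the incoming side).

-12.8 cm

Applying the thin-lens equation to the first lens, 1/9.5 = 1/5.5 + 1/d_i1, which gives d_i1 = -13.062 cm.
With d_i1 < 0 the first image is virtual and lies on the object side; the object distance for lens 2 is d_o2 = 45 - (-13.062) = 58.062 cm.
Applying the thin-lens equation again with f_2 = -16.5 cm and d_o2 = 58.062 cm gives d_i2 = -12.849 cm.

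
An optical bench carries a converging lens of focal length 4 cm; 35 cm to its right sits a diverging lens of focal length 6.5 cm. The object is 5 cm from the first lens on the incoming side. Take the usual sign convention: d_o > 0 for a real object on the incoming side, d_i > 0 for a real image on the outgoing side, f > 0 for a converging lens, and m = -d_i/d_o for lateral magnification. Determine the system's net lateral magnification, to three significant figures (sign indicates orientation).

First lens: d_i1 = 1/(1/4 - 1/5) = 20.000 cm.
m_1 = -(20.000)/5 = -4.0000.
The intermediate image is 20.000 cm to the right of lens 1, so d_o2 = L - d_i1 = 35 - 20.000 = 15.000 cm.
Second lens: d_i2 = 1/(1/(-6.5) - 1/(15.000)) = -4.535 cm.
m_2 = -(-4.535)/(15.000) = 0.3023.
Total m = m_1 x m_2 = (-4.0000)(0.3023) = -1.2093.

-1.21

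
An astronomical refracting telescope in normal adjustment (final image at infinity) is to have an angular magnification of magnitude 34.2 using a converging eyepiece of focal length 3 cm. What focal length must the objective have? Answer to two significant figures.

|M| = f_obj/|f_eye|, so f_obj = |M| x |f_eye| = 34.2 x 3 = 102.600 cm.

100 cm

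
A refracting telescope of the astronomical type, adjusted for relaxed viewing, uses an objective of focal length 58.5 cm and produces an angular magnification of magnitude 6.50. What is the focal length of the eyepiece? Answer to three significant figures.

9.00 cm

|M| = f_obj/f_eye, so f_eye = f_obj/|M| = 58.5/6.5 = 9.000 cm.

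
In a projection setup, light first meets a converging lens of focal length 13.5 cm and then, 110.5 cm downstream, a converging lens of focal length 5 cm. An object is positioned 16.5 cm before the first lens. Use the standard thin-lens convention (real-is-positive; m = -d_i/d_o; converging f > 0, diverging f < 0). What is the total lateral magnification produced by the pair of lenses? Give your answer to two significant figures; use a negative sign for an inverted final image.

0.72

First lens: d_i1 = 1/(1/13.5 - 1/16.5) = 74.250 cm.
m_1 = -(74.250)/16.5 = -4.5000.
That image sits 36.250 cm in front of the second lens, so d_o2 = 36.250 cm.
Second lens: d_i2 = 1/(1/5 - 1/(36.250)) = 5.800 cm.
m_2 = -(5.800)/(36.250) = -0.1600.
The system's lateral magnification is m_1 m_2 = (-4.5000)(-0.1600) = 0.7200.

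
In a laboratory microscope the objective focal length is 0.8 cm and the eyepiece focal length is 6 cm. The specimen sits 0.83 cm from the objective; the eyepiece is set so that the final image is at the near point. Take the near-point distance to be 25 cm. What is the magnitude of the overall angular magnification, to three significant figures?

138

Objective: 1/d_i = 1/f_obj - 1/d_o = 1/0.8 - 1/0.83 = 0.04518 cm^-1, so d_i = 22.133 cm.
m_obj = -d_i/d_o = -22.133/0.83 = -26.667.
Eyepiece angular magnification (image at near point): M_eye = 1 + D/f_e = 1 + 25/6 = 5.167.
Overall M = m_obj x M_eye = (-26.667)(5.167) = -137.78.
|M| = 137.78.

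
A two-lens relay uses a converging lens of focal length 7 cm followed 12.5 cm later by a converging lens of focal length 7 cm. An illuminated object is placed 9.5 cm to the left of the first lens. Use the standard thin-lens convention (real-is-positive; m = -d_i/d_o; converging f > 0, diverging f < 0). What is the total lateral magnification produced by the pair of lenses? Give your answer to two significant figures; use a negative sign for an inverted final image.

First lens: d_i1 = 1/(1/7 - 1/9.5) = 26.600 cm.
m_1 = -(26.600)/9.5 = -2.8000.
This image would form 26.600 cm past lens 1, i.e. 14.100 cm beyond lens 2, so it is a virtual object for lens 2: d_o2 = 12.5 - 26.600 = -14.100 cm.
Second lens: d_i2 = 1/(1/7 - 1/(-14.100)) = 4.678 cm.
m_2 = -(4.678)/(-14.100) = 0.3318.
Total m = m_1 x m_2 = (-2.8000)(0.3318) = -0.9289.

-0.93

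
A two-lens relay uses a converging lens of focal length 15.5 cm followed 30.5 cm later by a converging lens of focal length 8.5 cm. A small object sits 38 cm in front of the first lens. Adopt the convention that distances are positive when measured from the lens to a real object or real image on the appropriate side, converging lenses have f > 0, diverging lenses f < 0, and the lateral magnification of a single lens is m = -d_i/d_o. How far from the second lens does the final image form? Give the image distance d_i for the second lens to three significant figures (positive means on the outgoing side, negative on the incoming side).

-8.79 cm

Lens 1: 1/d_i1 = 1/f_1 - 1/d_o1 = 1/15.5 - 1/38 = 0.03820 cm^-1, so d_i1 = 26.178 cm.
The intermediate image is 26.178 cm to the right of lens 1, so d_o2 = L - d_i1 = 30.5 - 26.178 = 4.322 cm.
Lens 2: 1/d_i2 = 1/f_2 - 1/d_o2 = 1/8.5 - 1/(4.322) = -0.11372 cm^-1, so d_i2 = -8.794 cm.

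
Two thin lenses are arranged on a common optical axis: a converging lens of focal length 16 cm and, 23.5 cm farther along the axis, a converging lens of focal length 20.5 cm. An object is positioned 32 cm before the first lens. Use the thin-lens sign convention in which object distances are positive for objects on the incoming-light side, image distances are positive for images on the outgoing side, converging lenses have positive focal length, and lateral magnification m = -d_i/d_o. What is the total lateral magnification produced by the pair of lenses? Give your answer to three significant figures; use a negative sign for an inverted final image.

-0.707

Lens 1: 1/d_i1 = 1/f_1 - 1/d_o1 = 1/16 - 1/32 = 0.03125 cm^-1, so d_i1 = 32.000 cm.
m_1 = -(32.000)/32 = -1.0000.
Since 32.000 cm > 23.5 cm, the first image lies past the second lens and serves as a virtual object: d_o2 = L - d_i1 = -8.500 cm.
Lens 2: 1/d_i2 = 1/f_2 - 1/d_o2 = 1/20.5 - 1/(-8.500) = 0.16643 cm^-1, so d_i2 = 6.009 cm.
m_2 = -(6.009)/(-8.500) = 0.7069.
Total m = m_1 x m_2 = (-1.0000)(0.7069) = -0.7069.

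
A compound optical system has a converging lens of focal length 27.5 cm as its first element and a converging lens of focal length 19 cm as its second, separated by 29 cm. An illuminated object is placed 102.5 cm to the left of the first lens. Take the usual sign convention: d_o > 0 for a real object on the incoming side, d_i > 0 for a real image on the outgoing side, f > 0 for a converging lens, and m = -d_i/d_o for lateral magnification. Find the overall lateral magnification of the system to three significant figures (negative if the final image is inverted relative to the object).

-0.253

First lens: d_i1 = 1/(1/27.5 - 1/102.5) = 37.583 cm.
m_1 = -(37.583)/102.5 = -0.3667.
This image would form 37.583 cm past lens 1, i.e. 8.583 cm beyond lens 2, so it is a virtual object for lens 2: d_o2 = 29 - 37.583 = -8.583 cm.
Second lens: d_i2 = 1/(1/19 - 1/(-8.583)) = 5.912 cm.
m_2 = -(5.912)/(-8.583) = 0.6888.
The system's lateral magnification is m_1 m_2 = (-0.3667)(0.6888) = -0.2526.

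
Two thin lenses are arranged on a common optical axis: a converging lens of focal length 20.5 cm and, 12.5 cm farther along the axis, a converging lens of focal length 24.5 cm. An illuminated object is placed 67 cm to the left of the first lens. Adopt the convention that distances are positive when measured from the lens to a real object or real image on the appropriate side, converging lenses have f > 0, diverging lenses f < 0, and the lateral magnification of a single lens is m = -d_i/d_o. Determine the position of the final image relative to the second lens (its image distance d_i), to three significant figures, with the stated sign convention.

Applying the thin-lens equation to the first lens, 1/20.5 = 1/67 + 1/d_i1, which gives d_i1 = 29.538 cm.
This image would form 29.538 cm past lens 1, i.e. 17.038 cm beyond lens 2, so it is a virtual object for lens 2: d_o2 = 12.5 - 29.538 = -17.038 cm.
Applying the thin-lens equation again with f_2 = 24.5 cm and d_o2 = -17.038 cm gives d_i2 = 10.049 cm.

10.0 cm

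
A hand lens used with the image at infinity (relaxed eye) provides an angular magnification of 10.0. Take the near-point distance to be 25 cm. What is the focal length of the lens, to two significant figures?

For the image at infinity, M = D/f.
f = D/M = 25/10.0 = 2.500 cm.

2.5 cm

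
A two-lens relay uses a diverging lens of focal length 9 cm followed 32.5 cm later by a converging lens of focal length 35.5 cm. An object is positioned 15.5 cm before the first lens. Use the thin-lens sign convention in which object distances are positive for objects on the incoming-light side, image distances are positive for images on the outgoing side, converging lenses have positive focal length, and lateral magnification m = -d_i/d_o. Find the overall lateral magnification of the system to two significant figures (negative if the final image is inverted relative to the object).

-4.8

Applying the thin-lens equation to the first lens, 1/(-9) = 1/15.5 + 1/d_i1, which gives d_i1 = -5.694 cm.
Its lateral magnification is m_1 = -d_i1/d_o1 = -(-5.694)/15.5 = 0.3673.
The intermediate image is virtual, 5.694 cm to the left of lens 1, so d_o2 = L - d_i1 = 32.5 - (-5.694) = 38.194 cm.
Applying the thin-lens equation again with f_2 = 35.5 cm and d_o2 = 38.194 cm gives d_i2 = 503.320 cm.
m_2 = -(503.320)/(38.194) = -13.1780.
Total m = m_1 x m_2 = (0.3673)(-13.1780) = -4.8409.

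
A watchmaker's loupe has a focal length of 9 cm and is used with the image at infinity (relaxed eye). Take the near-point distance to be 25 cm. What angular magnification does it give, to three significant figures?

2.78

M = D/f = 25/9 = 2.778.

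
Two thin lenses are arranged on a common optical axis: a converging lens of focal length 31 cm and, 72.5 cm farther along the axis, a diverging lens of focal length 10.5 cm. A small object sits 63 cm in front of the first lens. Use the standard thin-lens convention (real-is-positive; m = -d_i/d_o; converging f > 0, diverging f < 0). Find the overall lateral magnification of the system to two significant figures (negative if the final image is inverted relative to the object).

-0.46

First lens: d_i1 = 1/(1/31 - 1/63) = 61.031 cm.
m_1 = -(61.031)/63 = -0.9688.
The intermediate image is 61.031 cm to the right of lens 1, so d_o2 = L - d_i1 = 72.5 - 61.031 = 11.469 cm.
Second lens: d_i2 = 1/(1/(-10.5) - 1/(11.469)) = -5.482 cm.
m_2 = -(-5.482)/(11.469) = 0.4780.
Overall magnification: m = m_1 m_2 = -0.4630.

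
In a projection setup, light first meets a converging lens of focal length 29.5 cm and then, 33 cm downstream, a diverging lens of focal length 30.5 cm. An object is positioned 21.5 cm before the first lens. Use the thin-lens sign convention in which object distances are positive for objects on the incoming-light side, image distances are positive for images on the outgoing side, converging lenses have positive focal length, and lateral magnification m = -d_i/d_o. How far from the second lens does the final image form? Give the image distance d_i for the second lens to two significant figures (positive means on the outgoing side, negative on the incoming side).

Lens 1: 1/d_i1 = 1/f_1 - 1/d_o1 = 1/29.5 - 1/21.5 = -0.01261 cm^-1, so d_i1 = -79.281 cm.
The intermediate image is virtual, 79.281 cm to the left of lens 1, so d_o2 = L - d_i1 = 33 - (-79.281) = 112.281 cm.
Lens 2: 1/d_i2 = 1/f_2 - 1/d_o2 = 1/(-30.5) - 1/(112.281) = -0.04169 cm^-1, so d_i2 = -23.985 cm.

-24 cm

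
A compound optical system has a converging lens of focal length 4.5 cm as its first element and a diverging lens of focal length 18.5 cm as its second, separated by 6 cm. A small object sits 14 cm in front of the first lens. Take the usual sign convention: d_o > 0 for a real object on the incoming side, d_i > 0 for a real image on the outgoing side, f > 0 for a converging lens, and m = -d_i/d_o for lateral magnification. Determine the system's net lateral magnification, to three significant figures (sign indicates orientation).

-0.490

Lens 1: 1/d_i1 = 1/f_1 - 1/d_o1 = 1/4.5 - 1/14 = 0.15079 cm^-1, so d_i1 = 6.632 cm.
m_1 = -(6.632)/14 = -0.4737.
This image would form 6.632 cm past lens 1, i.e. 0.632 cm beyond lens 2, so it is a virtual object for lens 2: d_o2 = 6 - 6.632 = -0.632 cm.
Lens 2: 1/d_i2 = 1/f_2 - 1/d_o2 = 1/(-18.5) - 1/(-0.632) = 1.52928 cm^-1, so d_i2 = 0.654 cm.
m_2 = -(0.654)/(-0.632) = 1.0353.
The system's lateral magnification is m_1 m_2 = (-0.4737)(1.0353) = -0.4904.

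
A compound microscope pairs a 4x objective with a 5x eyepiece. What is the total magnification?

20

The overall magnification of a compound microscope is the product of the objective and eyepiece magnifications:
M = M_obj x M_eye = 4 x 5 = 20.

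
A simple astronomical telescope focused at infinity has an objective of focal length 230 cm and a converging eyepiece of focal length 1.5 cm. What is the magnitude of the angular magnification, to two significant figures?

|M| = f_obj/|f_eye| = 230/1.5 = 153.333.

150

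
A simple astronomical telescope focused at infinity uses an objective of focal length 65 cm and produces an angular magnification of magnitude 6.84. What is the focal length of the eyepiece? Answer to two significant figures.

9.5 cm

|M| = f_obj/f_eye, so f_eye = f_obj/|M| = 65/6.84 = 9.503 cm.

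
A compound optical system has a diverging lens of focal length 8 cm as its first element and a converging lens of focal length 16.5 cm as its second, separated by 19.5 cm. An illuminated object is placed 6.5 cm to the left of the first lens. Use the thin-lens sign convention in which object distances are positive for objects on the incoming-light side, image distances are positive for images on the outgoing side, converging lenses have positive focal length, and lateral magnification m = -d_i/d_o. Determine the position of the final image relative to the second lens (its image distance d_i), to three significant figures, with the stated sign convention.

57.8 cm

First lens: d_i1 = 1/(1/(-8) - 1/6.5) = -3.586 cm.
The intermediate image is virtual, 3.586 cm to the left of lens 1, so d_o2 = L - d_i1 = 19.5 - (-3.586) = 23.086 cm.
Second lens: d_i2 = 1/(1/16.5 - 1/(23.086)) = 57.836 cm.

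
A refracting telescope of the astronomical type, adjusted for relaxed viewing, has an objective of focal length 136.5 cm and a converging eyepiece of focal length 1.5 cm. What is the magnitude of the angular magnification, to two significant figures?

91

|M| = f_obj/|f_eye| = 136.5/1.5 = 91.000.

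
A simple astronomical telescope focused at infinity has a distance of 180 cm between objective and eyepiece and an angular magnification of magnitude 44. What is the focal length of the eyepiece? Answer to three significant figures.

4.00 cm

In normal adjustment the tube length equals f_obj + f_eye and |M| = f_obj/f_eye.
So f_obj = 44 f_eye and 44 f_eye + f_eye = 180 cm, giving f_eye = 180/45 = 4.000 cm and f_obj = 176.000 cm.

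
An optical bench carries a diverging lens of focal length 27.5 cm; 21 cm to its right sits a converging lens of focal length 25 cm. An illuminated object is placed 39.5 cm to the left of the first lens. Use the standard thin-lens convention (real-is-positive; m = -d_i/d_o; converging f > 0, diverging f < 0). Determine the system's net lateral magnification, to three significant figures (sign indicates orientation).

-0.840

Applying the thin-lens equation to the first lens, 1/(-27.5) = 1/39.5 + 1/d_i1, which gives d_i1 = -16.213 cm.
Its lateral magnification is m_1 = -d_i1/d_o1 = -(-16.213)/39.5 = 0.4104.
With d_i1 < 0 the first image is virtual and lies on the object side; the object distance for lens 2 is d_o2 = 21 - (-16.213) = 37.213 cm.
Applying the thin-lens equation again with f_2 = 25 cm and d_o2 = 37.213 cm gives d_i2 = 76.176 cm.
m_2 = -(76.176)/(37.213) = -2.0471.
Total m = m_1 x m_2 = (0.4104)(-2.0471) = -0.8402.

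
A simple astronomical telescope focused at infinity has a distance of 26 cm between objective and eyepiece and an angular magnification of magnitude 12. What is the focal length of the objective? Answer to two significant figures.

24 cm

In normal adjustment the tube length equals f_obj + f_eye and |M| = f_obj/f_eye.
So f_obj = 12 f_eye and 12 f_eye + f_eye = 26 cm, giving f_eye = 26/13 = 2.000 cm and f_obj = 24.000 cm.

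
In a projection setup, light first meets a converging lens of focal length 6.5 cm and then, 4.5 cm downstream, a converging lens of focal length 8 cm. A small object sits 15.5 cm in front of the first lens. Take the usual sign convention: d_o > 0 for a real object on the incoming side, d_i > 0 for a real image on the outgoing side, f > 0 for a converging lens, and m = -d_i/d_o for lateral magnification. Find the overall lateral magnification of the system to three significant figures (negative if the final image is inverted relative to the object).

-0.393

Applying the thin-lens equation to the first lens, 1/6.5 = 1/15.5 + 1/d_i1, which gives d_i1 = 11.194 cm.
Its lateral magnification is m_1 = -d_i1/d_o1 = -(11.194)/15.5 = -0.7222.
Since 11.194 cm > 4.5 cm, the first image lies past the second lens and serves as a virtual object: d_o2 = L - d_i1 = -6.694 cm.
Applying the thin-lens equation again with f_2 = 8 cm and d_o2 = -6.694 cm gives d_i2 = 3.645 cm.
m_2 = -(3.645)/(-6.694) = 0.5444.
The system's lateral magnification is m_1 m_2 = (-0.7222)(0.5444) = -0.3932.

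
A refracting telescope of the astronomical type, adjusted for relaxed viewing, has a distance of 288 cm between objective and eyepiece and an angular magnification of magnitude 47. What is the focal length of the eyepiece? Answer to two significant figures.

6.0 cm

In normal adjustment the tube length equals f_obj + f_eye and |M| = f_obj/f_eye.
So f_obj = 47 f_eye and 47 f_eye + f_eye = 288 cm, giving f_eye = 288/48 = 6.000 cm and f_obj = 282.000 cm.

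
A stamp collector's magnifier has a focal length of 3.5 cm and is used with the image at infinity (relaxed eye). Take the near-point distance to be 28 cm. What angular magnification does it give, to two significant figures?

8.0

M = D/f = 28/3.5 = 8.000.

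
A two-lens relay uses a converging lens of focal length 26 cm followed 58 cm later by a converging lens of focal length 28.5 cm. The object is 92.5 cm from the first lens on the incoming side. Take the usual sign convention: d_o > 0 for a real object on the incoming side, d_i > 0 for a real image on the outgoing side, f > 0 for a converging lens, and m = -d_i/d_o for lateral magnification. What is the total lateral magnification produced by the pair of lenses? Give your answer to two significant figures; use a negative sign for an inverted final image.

-1.7

Applying the thin-lens equation to the first lens, 1/26 = 1/92.5 + 1/d_i1, which gives d_i1 = 36.165 cm.
Its lateral magnification is m_1 = -d_i1/d_o1 = -(36.165)/92.5 = -0.3910.
The intermediate image is 36.165 cm to the right of lens 1, so d_o2 = L - d_i1 = 58 - 36.165 = 21.835 cm.
Applying the thin-lens equation again with f_2 = 28.5 cm and d_o2 = 21.835 cm gives d_i2 = -93.360 cm.
m_2 = -(-93.360)/(21.835) = 4.2758.
Overall magnification: m = m_1 m_2 = -1.6717.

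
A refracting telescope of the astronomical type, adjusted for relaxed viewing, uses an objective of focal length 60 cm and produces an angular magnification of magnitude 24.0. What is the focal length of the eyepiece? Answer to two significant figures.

|M| = f_obj/f_eye, so f_eye = f_obj/|M| = 60/24.0 = 2.500 cm.

2.5 cm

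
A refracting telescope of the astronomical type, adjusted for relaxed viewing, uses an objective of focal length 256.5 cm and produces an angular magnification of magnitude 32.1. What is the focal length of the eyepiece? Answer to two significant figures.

8.0 cm

|M| = f_obj/f_eye, so f_eye = f_obj/|M| = 256.5/32.1 = 7.991 cm.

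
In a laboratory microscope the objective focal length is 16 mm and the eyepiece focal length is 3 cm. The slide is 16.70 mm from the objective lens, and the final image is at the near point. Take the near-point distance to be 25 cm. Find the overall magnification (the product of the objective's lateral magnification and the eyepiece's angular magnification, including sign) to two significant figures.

-210

Convert to cm: f_obj = 16 mm = 1.6 cm; d_o = 16.70 mm = 1.67 cm.
Objective: 1/d_i = 1/f_obj - 1/d_o = 1/1.6 - 1/1.67 = 0.02620 cm^-1, so d_i = 38.171 cm.
m_obj = -d_i/d_o = -38.171/1.67 = -22.857.
Eyepiece angular magnification (image at near point): M_eye = 1 + D/f_e = 1 + 25/3 = 9.333.
Overall M = m_obj x M_eye = (-22.857)(9.333) = -213.33.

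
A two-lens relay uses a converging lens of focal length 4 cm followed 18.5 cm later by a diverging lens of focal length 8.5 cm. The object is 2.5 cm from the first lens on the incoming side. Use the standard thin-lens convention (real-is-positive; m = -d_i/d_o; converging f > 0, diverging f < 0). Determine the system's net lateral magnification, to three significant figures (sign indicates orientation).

Applying the thin-lens equation to the first lens, 1/4 = 1/2.5 + 1/d_i1, which gives d_i1 = -6.667 cm.
Its lateral magnification is m_1 = -d_i1/d_o1 = -(-6.667)/2.5 = 2.6667.
With d_i1 < 0 the first image is virtual and lies on the object side; the object distance for lens 2 is d_o2 = 18.5 - (-6.667) = 25.167 cm.
Applying the thin-lens equation again with f_2 = -8.5 cm and d_o2 = 25.167 cm gives d_i2 = -6.354 cm.
m_2 = -(-6.354)/(25.167) = 0.2525.
Total m = m_1 x m_2 = (2.6667)(0.2525) = 0.6733.

0.673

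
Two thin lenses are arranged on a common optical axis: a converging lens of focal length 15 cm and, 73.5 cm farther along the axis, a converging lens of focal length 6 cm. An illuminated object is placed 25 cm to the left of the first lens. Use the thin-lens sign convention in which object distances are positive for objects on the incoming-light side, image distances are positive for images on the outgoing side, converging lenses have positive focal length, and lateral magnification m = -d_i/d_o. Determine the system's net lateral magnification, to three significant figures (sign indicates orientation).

Applying the thin-lens equation to the first lens, 1/15 = 1/25 + 1/d_i1, which gives d_i1 = 37.500 cm.
Its lateral magnification is m_1 = -d_i1/d_o1 = -(37.500)/25 = -1.5000.
The intermediate image is 37.500 cm to the right of lens 1, so d_o2 = L - d_i1 = 73.5 - 37.500 = 36.000 cm.
Applying the thin-lens equation again with f_2 = 6 cm and d_o2 = 36.000 cm gives d_i2 = 7.200 cm.
m_2 = -(7.200)/(36.000) = -0.2000.
The system's lateral magnification is m_1 m_2 = (-1.5000)(-0.2000) = 0.3000.

0.300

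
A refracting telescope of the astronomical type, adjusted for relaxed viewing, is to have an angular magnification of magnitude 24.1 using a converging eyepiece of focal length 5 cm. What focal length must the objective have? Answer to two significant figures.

|M| = f_obj/|f_eye|, so f_obj = |M| x |f_eye| = 24.1 x 5 = 120.500 cm.

120 cm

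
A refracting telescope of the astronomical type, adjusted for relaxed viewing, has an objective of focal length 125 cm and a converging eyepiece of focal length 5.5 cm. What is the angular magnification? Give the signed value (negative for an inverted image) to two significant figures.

M = -f_obj/f_eye = -125/(5.5) = -22.727.

-23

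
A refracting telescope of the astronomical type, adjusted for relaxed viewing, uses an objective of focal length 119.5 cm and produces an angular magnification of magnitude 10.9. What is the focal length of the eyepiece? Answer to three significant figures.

11.0 cm

|M| = f_obj/f_eye, so f_eye = f_obj/|M| = 119.5/10.9 = 10.963 cm.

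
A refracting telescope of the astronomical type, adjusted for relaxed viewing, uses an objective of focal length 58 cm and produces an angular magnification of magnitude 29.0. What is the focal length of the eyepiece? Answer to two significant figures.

|M| = f_obj/f_eye, so f_eye = f_obj/|M| = 58/29.0 = 2.000 cm.

2.0 cm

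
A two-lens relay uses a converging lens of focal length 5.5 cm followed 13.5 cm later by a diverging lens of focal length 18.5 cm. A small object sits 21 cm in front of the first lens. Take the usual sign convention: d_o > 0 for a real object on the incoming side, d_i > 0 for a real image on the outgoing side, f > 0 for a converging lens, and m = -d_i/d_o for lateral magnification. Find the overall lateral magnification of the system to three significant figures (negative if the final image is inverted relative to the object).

-0.267

Lens 1: 1/d_i1 = 1/f_1 - 1/d_o1 = 1/5.5 - 1/21 = 0.13420 cm^-1, so d_i1 = 7.452 cm.
m_1 = -(7.452)/21 = -0.3548.
That image sits 6.048 cm in front of the second lens, so d_o2 = 6.048 cm.
Lens 2: 1/d_i2 = 1/f_2 - 1/d_o2 = 1/(-18.5) - 1/(6.048) = -0.21939 cm^-1, so d_i2 = -4.558 cm.
m_2 = -(-4.558)/(6.048) = 0.7536.
The system's lateral magnification is m_1 m_2 = (-0.3548)(0.7536) = -0.2674.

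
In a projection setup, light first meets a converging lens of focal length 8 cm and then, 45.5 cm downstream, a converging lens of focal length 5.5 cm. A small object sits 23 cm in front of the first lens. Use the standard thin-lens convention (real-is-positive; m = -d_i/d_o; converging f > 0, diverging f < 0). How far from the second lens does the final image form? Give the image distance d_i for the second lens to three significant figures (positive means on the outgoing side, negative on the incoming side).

First lens: d_i1 = 1/(1/8 - 1/23) = 12.267 cm.
Object distance for lens 2: d_o2 = 45.5 - 12.267 = 33.233 cm.
Second lens: d_i2 = 1/(1/5.5 - 1/(33.233)) = 6.591 cm.

6.59 cm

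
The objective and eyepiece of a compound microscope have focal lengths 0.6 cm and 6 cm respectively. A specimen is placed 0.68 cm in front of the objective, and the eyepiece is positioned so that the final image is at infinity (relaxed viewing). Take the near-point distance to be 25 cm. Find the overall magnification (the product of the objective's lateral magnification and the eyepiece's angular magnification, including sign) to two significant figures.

Objective: 1/d_i = 1/f_obj - 1/d_o = 1/0.6 - 1/0.68 = 0.19608 cm^-1, so d_i = 5.100 cm.
m_obj = -d_i/d_o = -5.100/0.68 = -7.500.
Eyepiece angular magnification (image at infinity): M_eye = D/f_e = 25/6 = 4.167.
Overall M = m_obj x M_eye = (-7.500)(4.167) = -31.25.

-31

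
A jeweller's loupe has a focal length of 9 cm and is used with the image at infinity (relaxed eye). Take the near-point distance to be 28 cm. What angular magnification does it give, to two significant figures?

3.1

M = D/f = 28/9 = 3.111.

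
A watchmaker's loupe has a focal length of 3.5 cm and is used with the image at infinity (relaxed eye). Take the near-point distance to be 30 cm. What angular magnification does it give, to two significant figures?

8.6

M = D/f = 30/3.5 = 8.571.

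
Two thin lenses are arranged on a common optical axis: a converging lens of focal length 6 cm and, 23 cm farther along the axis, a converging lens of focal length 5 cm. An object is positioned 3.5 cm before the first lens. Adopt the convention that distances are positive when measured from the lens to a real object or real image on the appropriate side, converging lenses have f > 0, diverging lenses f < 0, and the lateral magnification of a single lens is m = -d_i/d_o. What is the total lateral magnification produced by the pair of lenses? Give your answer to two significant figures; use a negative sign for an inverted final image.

-0.45

First lens: d_i1 = 1/(1/6 - 1/3.5) = -8.400 cm.
m_1 = -(-8.400)/3.5 = 2.4000.
With d_i1 < 0 the first image is virtual and lies on the object side; the object distance for lens 2 is d_o2 = 23 - (-8.400) = 31.400 cm.
Second lens: d_i2 = 1/(1/5 - 1/(31.400)) = 5.947 cm.
m_2 = -(5.947)/(31.400) = -0.1894.
Overall magnification: m = m_1 m_2 = -0.4545.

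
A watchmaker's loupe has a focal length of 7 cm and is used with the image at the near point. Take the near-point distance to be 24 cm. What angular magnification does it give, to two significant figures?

M = 1 + D/f = 1 + 24/7 = 4.429.

4.4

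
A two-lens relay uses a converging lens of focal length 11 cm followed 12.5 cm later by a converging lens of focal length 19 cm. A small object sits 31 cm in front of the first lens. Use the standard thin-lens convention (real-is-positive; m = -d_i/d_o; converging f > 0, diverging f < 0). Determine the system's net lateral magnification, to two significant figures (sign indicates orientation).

First lens: d_i1 = 1/(1/11 - 1/31) = 17.050 cm.
m_1 = -(17.050)/31 = -0.5500.
This image would form 17.050 cm past lens 1, i.e. 4.550 cm beyond lens 2, so it is a virtual object for lens 2: d_o2 = 12.5 - 17.050 = -4.550 cm.
Second lens: d_i2 = 1/(1/19 - 1/(-4.550)) = 3.671 cm.
m_2 = -(3.671)/(-4.550) = 0.8068.
Overall magnification: m = m_1 m_2 = -0.4437.

-0.44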